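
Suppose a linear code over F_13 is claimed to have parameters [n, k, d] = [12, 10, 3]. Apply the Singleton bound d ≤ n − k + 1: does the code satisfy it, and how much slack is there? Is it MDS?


Singleton RHS = n − k + 1 = 3, slack = 0, bound satisfied, MDS.

Singleton bound: d ≤ n − k + 1.
Here n = 12, k = 10, so n − k + 1 = 3.
Given d = 3, check d ≤ 3: YES.
Slack = (n − k + 1) − d = 0.
The code is MDS (slack = 0).
Description: the claimed parameters are [12, 10, 3]_13; such a code would be MDS (meets Singleton bound).


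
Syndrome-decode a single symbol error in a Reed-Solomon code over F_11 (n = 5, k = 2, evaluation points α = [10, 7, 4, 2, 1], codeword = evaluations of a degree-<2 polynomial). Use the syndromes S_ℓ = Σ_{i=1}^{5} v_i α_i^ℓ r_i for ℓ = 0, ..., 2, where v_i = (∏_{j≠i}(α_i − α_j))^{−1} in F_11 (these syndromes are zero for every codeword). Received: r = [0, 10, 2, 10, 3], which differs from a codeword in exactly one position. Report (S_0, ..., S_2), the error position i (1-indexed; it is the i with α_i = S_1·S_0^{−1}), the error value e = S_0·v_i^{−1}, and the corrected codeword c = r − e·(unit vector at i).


S = (4, 6, 9), error at position 2, error magnitude e = 9, c = [0, 1, 2, 10, 3].

Step 1: column multipliers v_i = (∏_{j≠i}(α_i − α_j))^{−1} mod 11.
  i = 1 (α = 10): (10−7)(10−4)(10−2)(10−1) = 3·6·8·9 = 1296 ≡ 9, so v_1 = 9^{−1} = 5 (mod 11).
  i = 2 (α = 7): (7−10)(7−4)(7−2)(7−1) = (−3)·3·5·6 = −270 ≡ 5, so v_2 = 5^{−1} = 9 (mod 11).
  i = 3 (α = 4): (4−10)(4−7)(4−2)(4−1) = (−6)·(−3)·2·3 = 108 ≡ 9, so v_3 = 9^{−1} = 5 (mod 11).
  i = 4 (α = 2): (2−10)(2−7)(2−4)(2−1) = (−8)·(−5)·(−2)·1 = −80 ≡ 8, so v_4 = 8^{−1} = 7 (mod 11).
  i = 5 (α = 1): (1−10)(1−7)(1−4)(1−2) = (−9)·(−6)·(−3)·(−1) = 162 ≡ 8, so v_5 = 8^{−1} = 7 (mod 11).
  v = [5, 9, 5, 7, 7].
Step 2: syndromes of r = [0, 10, 2, 10, 3] (all sums mod 11).
  S_0 = Σ v_i r_i = 5·0 + 9·10 + 5·2 + 7·10 + 7·3 = 191 ≡ 4.
  S_1 = Σ v_i α_i r_i = 5·10·0 + 9·7·10 + 5·4·2 + 7·2·10 + 7·1·3 = 831 ≡ 6.
  α_i^2 mod 11 = [1, 5, 5, 4, 1].
  S_2 = Σ v_i α_i^2 r_i = 5·1·0 + 9·5·10 + 5·5·2 + 7·4·10 + 7·1·3 = 801 ≡ 9.
  S = (4, 6, 9) ≠ 0, so r is not a codeword (an error is present).
Step 3: locate the error. For a single error e at position i, S_ℓ = v_i·e·α_i^ℓ, so α_err = S_1/S_0.
  S_0^{−1} = 4^{−1} = 3 (mod 11), so α_err = 6·3 = 18 ≡ 7 = α_2. Error position i = 2.
  Consistency check: S_2/S_1 = 9·2 = 18 ≡ 7 = α_err ✓ (single-error assumption holds).
Step 4: error magnitude e = S_0/v_2 = S_0·∏_{j≠2}(α_2 − α_j) = 4·5 = 20 ≡ 9 (mod 11).
Step 5: correct position 2: c_2 = r_2 − e = 10 − 9 ≡ 1 (mod 11). Hence c = [0, 1, 2, 10, 3].
  Check: interpolating c through the α_i gives m(x) = 7 + 7·x (degree < 2) with m(α_i) = c_i for every i, so c is indeed a codeword.


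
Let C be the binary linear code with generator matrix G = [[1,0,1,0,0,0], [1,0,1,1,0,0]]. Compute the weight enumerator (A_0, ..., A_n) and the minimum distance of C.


Weight distribution: A_0 = 1, A_1 = 1, A_2 = 1, A_3 = 1. Minimum distance d = 1.

Enumerate all 2^2 = 4 messages m ∈ F_2^2.
For each, compute codeword c = mG in F_2^6, then tally its weight.
  m = 00 → c = 000000, weight = 0.
  m = 10 → c = 101000, weight = 2.
  m = 01 → c = 101100, weight = 3.
  m = 11 → c = 000100, weight = 1.
Tally weights:
  weight 0: 1 codewords.
  weight 1: 1 codewords.
  weight 2: 1 codewords.
  weight 3: 1 codewords.
Minimum distance d = smallest w > 0 with A_w > 0 = 1.
Sanity: Σ A_w = 4 = 2^2 = 4 ✓.


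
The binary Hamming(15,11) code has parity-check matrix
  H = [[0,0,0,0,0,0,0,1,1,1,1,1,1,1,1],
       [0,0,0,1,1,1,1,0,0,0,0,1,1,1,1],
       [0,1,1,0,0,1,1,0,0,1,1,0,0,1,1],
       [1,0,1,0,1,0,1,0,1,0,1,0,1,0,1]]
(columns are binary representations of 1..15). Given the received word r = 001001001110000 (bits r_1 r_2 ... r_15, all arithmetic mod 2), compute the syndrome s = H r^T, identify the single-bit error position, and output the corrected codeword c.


s = (1, 1, 0, 1)^T, error position = 13, corrected codeword c = 001001001110100

Compute s = H r^T mod 2 one row at a time:
  s_1 = 0 + 1 + 1 + 1 + 0 + 0 + 0 + 0 = 3 ≡ 1 (mod 2).
  s_2 = 0 + 0 + 1 + 0 + 0 + 0 + 0 + 0 = 1 ≡ 1 (mod 2).
  s_3 = 0 + 1 + 1 + 0 + 1 + 1 + 0 + 0 = 4 ≡ 0 (mod 2).
  s_4 = 0 + 1 + 0 + 0 + 1 + 1 + 0 + 0 = 3 ≡ 1 (mod 2).
s = (1, 1, 0, 1)^T — this equals column 13 of H (binary 1101), so error is at position 13.
Correct: flip bit 13 of r = 001001001110000 to get c = 001001001110100.


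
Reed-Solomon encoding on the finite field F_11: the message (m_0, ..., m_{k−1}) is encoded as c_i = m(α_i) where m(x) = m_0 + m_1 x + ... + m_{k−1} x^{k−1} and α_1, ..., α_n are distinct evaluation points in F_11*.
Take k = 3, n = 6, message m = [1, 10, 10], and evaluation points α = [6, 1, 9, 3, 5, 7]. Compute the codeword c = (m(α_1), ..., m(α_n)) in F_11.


c = [3, 10, 10, 0, 4, 0]

Message polynomial: m(x) = 1 + 10·x + 10·x^2 (mod 11).
For each evaluation point α_i, compute m(α_i) mod 11:
  α_1 = 6: Horner steps 10 → 4 → 3, so m(6) = 3.
  α_2 = 1: Horner steps 10 → 9 → 10, so m(1) = 10.
  α_3 = 9: Horner steps 10 → 1 → 10, so m(9) = 10.
  α_4 = 3: Horner steps 10 → 7 → 0, so m(3) = 0.
  α_5 = 5: Horner steps 10 → 5 → 4, so m(5) = 4.
  α_6 = 7: Horner steps 10 → 3 → 0, so m(7) = 0.
Codeword c = [3, 10, 10, 0, 4, 0] ∈ F_11^6.


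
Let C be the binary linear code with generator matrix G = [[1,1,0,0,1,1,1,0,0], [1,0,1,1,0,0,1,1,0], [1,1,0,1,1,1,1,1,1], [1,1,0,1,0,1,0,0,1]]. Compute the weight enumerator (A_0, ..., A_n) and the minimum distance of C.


Weight distribution: A_0 = 1, A_3 = 2, A_4 = 4, A_5 = 6, A_6 = 2, A_8 = 1. Minimum distance d = 3.

Enumerate all 2^4 = 16 messages m ∈ F_2^4.
For each, compute codeword c = mG in F_2^9, then tally its weight.
  m = 0000 → c = 000000000, weight = 0.
  m = 1000 → c = 110011100, weight = 5.
  m = 0100 → c = 101100110, weight = 5.
  m = 1100 → c = 011111010, weight = 6.
  m = 0010 → c = 110111111, weight = 8.
  m = 1010 → c = 000100011, weight = 3.
  m = 0110 → c = 011011001, weight = 5.
  m = 1110 → c = 101000101, weight = 4.
  m = 0001 → c = 110101001, weight = 5.
  m = 1001 → c = 000110101, weight = 4.
  m = 0101 → c = 011001111, weight = 6.
  m = 1101 → c = 101010011, weight = 5.
  m = 0011 → c = 000010110, weight = 3.
  m = 1011 → c = 110001010, weight = 4.
  m = 0111 → c = 101110000, weight = 4.
  m = 1111 → c = 011101100, weight = 5.
Tally weights:
  weight 0: 1 codewords.
  weight 3: 2 codewords.
  weight 4: 4 codewords.
  weight 5: 6 codewords.
  weight 6: 2 codewords.
  weight 8: 1 codewords.
Minimum distance d = smallest w > 0 with A_w > 0 = 3.
Sanity: Σ A_w = 16 = 2^4 = 16 ✓.


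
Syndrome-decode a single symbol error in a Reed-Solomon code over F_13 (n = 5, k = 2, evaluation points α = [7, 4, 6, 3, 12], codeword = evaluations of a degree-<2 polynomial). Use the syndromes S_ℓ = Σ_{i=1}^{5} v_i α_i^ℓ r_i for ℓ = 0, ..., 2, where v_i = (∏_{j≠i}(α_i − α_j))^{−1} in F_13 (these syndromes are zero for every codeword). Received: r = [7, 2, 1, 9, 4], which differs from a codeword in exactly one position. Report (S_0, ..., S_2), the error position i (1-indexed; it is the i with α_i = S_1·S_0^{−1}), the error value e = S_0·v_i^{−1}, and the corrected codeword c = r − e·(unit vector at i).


S = (3, 10, 3), error at position 5, error magnitude e = 6, c = [7, 2, 1, 9, 11].

Step 1: column multipliers v_i = (∏_{j≠i}(α_i − α_j))^{−1} mod 13.
  i = 1 (α = 7): (7−4)(7−6)(7−3)(7−12) = 3·1·4·(−5) = −60 ≡ 5, so v_1 = 5^{−1} = 8 (mod 13).
  i = 2 (α = 4): (4−7)(4−6)(4−3)(4−12) = (−3)·(−2)·1·(−8) = −48 ≡ 4, so v_2 = 4^{−1} = 10 (mod 13).
  i = 3 (α = 6): (6−7)(6−4)(6−3)(6−12) = (−1)·2·3·(−6) = 36 ≡ 10, so v_3 = 10^{−1} = 4 (mod 13).
  i = 4 (α = 3): (3−7)(3−4)(3−6)(3−12) = (−4)·(−1)·(−3)·(−9) = 108 ≡ 4, so v_4 = 4^{−1} = 10 (mod 13).
  i = 5 (α = 12): (12−7)(12−4)(12−6)(12−3) = 5·8·6·9 = 2160 ≡ 2, so v_5 = 2^{−1} = 7 (mod 13).
  v = [8, 10, 4, 10, 7].
Step 2: syndromes of r = [7, 2, 1, 9, 4] (all sums mod 13).
  S_0 = Σ v_i r_i = 8·7 + 10·2 + 4·1 + 10·9 + 7·4 = 198 ≡ 3.
  S_1 = Σ v_i α_i r_i = 8·7·7 + 10·4·2 + 4·6·1 + 10·3·9 + 7·12·4 = 1102 ≡ 10.
  α_i^2 mod 13 = [10, 3, 10, 9, 1].
  S_2 = Σ v_i α_i^2 r_i = 8·10·7 + 10·3·2 + 4·10·1 + 10·9·9 + 7·1·4 = 1498 ≡ 3.
  S = (3, 10, 3) ≠ 0, so r is not a codeword (an error is present).
Step 3: locate the error. For a single error e at position i, S_ℓ = v_i·e·α_i^ℓ, so α_err = S_1/S_0.
  S_0^{−1} = 3^{−1} = 9 (mod 13), so α_err = 10·9 = 90 ≡ 12 = α_5. Error position i = 5.
  Consistency check: S_2/S_1 = 3·4 = 12 ≡ 12 = α_err ✓ (single-error assumption holds).
Step 4: error magnitude e = S_0/v_5 = S_0·∏_{j≠5}(α_5 − α_j) = 3·2 = 6 ≡ 6 (mod 13).
Step 5: correct position 5: c_5 = r_5 − e = 4 − 6 ≡ 11 (mod 13). Hence c = [7, 2, 1, 9, 11].
  Check: interpolating c through the α_i gives m(x) = 4 + 6·x (degree < 2) with m(α_i) = c_i for every i, so c is indeed a codeword.


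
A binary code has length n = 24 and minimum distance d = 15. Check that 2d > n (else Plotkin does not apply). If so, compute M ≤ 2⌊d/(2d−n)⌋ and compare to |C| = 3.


Plotkin bound M ≤ 4; given |C| = 3 ≤ bound (satisfied).

Check applicability: 2d = 30, n = 24.
2d − n = 6 > 0, so Plotkin applies.
Compute d/(2d−n) = 15/6 ≈ 2.5000.
⌊d/(2d−n)⌋ = 2.
Plotkin bound: M ≤ 2·2 = 4.
Given |C| = 3, check: satisfied.
This |C| is below the Plotkin bound.


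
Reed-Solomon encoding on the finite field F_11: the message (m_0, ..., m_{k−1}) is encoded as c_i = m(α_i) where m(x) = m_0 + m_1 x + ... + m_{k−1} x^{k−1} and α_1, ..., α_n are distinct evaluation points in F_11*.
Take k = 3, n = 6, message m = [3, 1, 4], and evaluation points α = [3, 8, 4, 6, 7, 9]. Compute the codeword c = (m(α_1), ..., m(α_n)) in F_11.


c = [9, 3, 5, 10, 8, 6]

Message polynomial: m(x) = 3 + 1·x + 4·x^2 (mod 11).
For each evaluation point α_i, compute m(α_i) mod 11:
  α_1 = 3: Horner steps 4 → 2 → 9, so m(3) = 9.
  α_2 = 8: Horner steps 4 → 0 → 3, so m(8) = 3.
  α_3 = 4: Horner steps 4 → 6 → 5, so m(4) = 5.
  α_4 = 6: Horner steps 4 → 3 → 10, so m(6) = 10.
  α_5 = 7: Horner steps 4 → 7 → 8, so m(7) = 8.
  α_6 = 9: Horner steps 4 → 4 → 6, so m(9) = 6.
Codeword c = [9, 3, 5, 10, 8, 6] ∈ F_11^6.


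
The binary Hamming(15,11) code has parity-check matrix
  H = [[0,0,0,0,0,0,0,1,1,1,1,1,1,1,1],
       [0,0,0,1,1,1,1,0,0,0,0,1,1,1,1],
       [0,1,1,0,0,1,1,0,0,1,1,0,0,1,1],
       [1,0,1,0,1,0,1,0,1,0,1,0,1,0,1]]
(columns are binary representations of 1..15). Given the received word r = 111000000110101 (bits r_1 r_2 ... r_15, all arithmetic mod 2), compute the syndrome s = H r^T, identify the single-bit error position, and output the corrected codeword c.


s = (0, 0, 1, 1)^T, error position = 3, corrected codeword c = 110000000110101

Compute s = H r^T mod 2 one row at a time:
  s_1 = 0 + 0 + 1 + 1 + 0 + 1 + 0 + 1 = 4 ≡ 0 (mod 2).
  s_2 = 0 + 0 + 0 + 0 + 0 + 1 + 0 + 1 = 2 ≡ 0 (mod 2).
  s_3 = 1 + 1 + 0 + 0 + 1 + 1 + 0 + 1 = 5 ≡ 1 (mod 2).
  s_4 = 1 + 1 + 0 + 0 + 0 + 1 + 1 + 1 = 5 ≡ 1 (mod 2).
s = (0, 0, 1, 1)^T — this equals column 3 of H (binary 0011), so error is at position 3.
Correct: flip bit 3 of r = 111000000110101 to get c = 110000000110101.


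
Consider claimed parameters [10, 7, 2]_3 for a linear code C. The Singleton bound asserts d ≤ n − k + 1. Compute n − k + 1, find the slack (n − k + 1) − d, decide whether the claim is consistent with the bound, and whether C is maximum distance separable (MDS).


Singleton RHS = n − k + 1 = 4, slack = 2, bound satisfied, not MDS.

Singleton bound: d ≤ n − k + 1.
Here n = 10, k = 7, so n − k + 1 = 4.
Given d = 2, check d ≤ 4: YES.
Slack = (n − k + 1) − d = 2.
The code is NOT MDS (slack = 2 > 0).
Description: the claimed parameters are [10, 7, 2]_3; such a code would be non-MDS.


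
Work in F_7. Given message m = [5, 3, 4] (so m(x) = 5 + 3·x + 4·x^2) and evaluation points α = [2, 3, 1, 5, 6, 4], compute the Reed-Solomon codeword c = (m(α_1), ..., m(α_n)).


c = [6, 1, 5, 1, 6, 4]

Message polynomial: m(x) = 5 + 3·x + 4·x^2 (mod 7).
For each evaluation point α_i, compute m(α_i) mod 7:
  α_1 = 2: Horner steps 4 → 4 → 6, so m(2) = 6.
  α_2 = 3: Horner steps 4 → 1 → 1, so m(3) = 1.
  α_3 = 1: Horner steps 4 → 0 → 5, so m(1) = 5.
  α_4 = 5: Horner steps 4 → 2 → 1, so m(5) = 1.
  α_5 = 6: Horner steps 4 → 6 → 6, so m(6) = 6.
  α_6 = 4: Horner steps 4 → 5 → 4, so m(4) = 4.
Codeword c = [6, 1, 5, 1, 6, 4] ∈ F_7^6.


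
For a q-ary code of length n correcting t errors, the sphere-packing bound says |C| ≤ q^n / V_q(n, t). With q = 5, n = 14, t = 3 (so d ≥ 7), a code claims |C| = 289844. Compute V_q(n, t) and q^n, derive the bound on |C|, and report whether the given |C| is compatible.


V_q(n, t) = 24809, q^n = 6103515625, Hamming bound = 246020, |C| = 289844 > bound (violated).

Step 1: Compute V_q(n, t) = Σ_{j=0}^3 C(n, j) (q−1)^j.
  j = 0: C(14,0)·(4)^0 = 1·1 = 1.
  j = 1: C(14,1)·(4)^1 = 14·4 = 56.
  j = 2: C(14,2)·(4)^2 = 91·16 = 1456.
  j = 3: C(14,3)·(4)^3 = 364·64 = 23296.
  V_q(n, t) = 1 + 56 + 1456 + 23296 = 24809.
Step 2: q^n = 5^14 = 6103515625.
Step 3: Hamming bound ⌊q^n / V_q(n,t)⌋ = ⌊6103515625/24809⌋ = 246020.
Step 4: Compare |C| = 289844 to 246020: violated.
The claimed |C| lies above the Hamming bound, so no 5-ary code of length 14 with d ≥ 7 can have 289844 codewords.


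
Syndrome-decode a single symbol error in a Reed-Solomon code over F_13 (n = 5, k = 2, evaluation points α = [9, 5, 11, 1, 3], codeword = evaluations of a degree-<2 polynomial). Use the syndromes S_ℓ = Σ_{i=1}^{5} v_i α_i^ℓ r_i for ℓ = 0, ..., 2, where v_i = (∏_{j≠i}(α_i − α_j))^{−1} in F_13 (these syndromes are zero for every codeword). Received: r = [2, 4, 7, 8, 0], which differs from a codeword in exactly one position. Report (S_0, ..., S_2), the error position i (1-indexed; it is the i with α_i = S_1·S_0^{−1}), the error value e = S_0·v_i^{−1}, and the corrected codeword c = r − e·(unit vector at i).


S = (9, 6, 4), error at position 2, error magnitude e = 12, c = [2, 5, 7, 8, 0].

Step 1: column multipliers v_i = (∏_{j≠i}(α_i − α_j))^{−1} mod 13.
  i = 1 (α = 9): (9−5)(9−11)(9−1)(9−3) = 4·(−2)·8·6 = −384 ≡ 6, so v_1 = 6^{−1} = 11 (mod 13).
  i = 2 (α = 5): (5−9)(5−11)(5−1)(5−3) = (−4)·(−6)·4·2 = 192 ≡ 10, so v_2 = 10^{−1} = 4 (mod 13).
  i = 3 (α = 11): (11−9)(11−5)(11−1)(11−3) = 2·6·10·8 = 960 ≡ 11, so v_3 = 11^{−1} = 6 (mod 13).
  i = 4 (α = 1): (1−9)(1−5)(1−11)(1−3) = (−8)·(−4)·(−10)·(−2) = 640 ≡ 3, so v_4 = 3^{−1} = 9 (mod 13).
  i = 5 (α = 3): (3−9)(3−5)(3−11)(3−1) = (−6)·(−2)·(−8)·2 = −192 ≡ 3, so v_5 = 3^{−1} = 9 (mod 13).
  v = [11, 4, 6, 9, 9].
Step 2: syndromes of r = [2, 4, 7, 8, 0] (all sums mod 13).
  S_0 = Σ v_i r_i = 11·2 + 4·4 + 6·7 + 9·8 + 9·0 = 152 ≡ 9.
  S_1 = Σ v_i α_i r_i = 11·9·2 + 4·5·4 + 6·11·7 + 9·1·8 + 9·3·0 = 812 ≡ 6.
  α_i^2 mod 13 = [3, 12, 4, 1, 9].
  S_2 = Σ v_i α_i^2 r_i = 11·3·2 + 4·12·4 + 6·4·7 + 9·1·8 + 9·9·0 = 498 ≡ 4.
  S = (9, 6, 4) ≠ 0, so r is not a codeword (an error is present).
Step 3: locate the error. For a single error e at position i, S_ℓ = v_i·e·α_i^ℓ, so α_err = S_1/S_0.
  S_0^{−1} = 9^{−1} = 3 (mod 13), so α_err = 6·3 = 18 ≡ 5 = α_2. Error position i = 2.
  Consistency check: S_2/S_1 = 4·11 = 44 ≡ 5 = α_err ✓ (single-error assumption holds).
Step 4: error magnitude e = S_0/v_2 = S_0·∏_{j≠2}(α_2 − α_j) = 9·10 = 90 ≡ 12 (mod 13).
Step 5: correct position 2: c_2 = r_2 − e = 4 − 12 ≡ 5 (mod 13). Hence c = [2, 5, 7, 8, 0].
  Check: interpolating c through the α_i gives m(x) = 12 + 9·x (degree < 2) with m(α_i) = c_i for every i, so c is indeed a codeword.


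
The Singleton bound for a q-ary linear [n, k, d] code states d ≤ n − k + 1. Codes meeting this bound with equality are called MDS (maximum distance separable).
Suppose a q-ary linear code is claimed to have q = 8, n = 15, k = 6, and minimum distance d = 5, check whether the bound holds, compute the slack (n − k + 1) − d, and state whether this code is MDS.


Singleton RHS = n − k + 1 = 10, slack = 5, bound satisfied, not MDS.

Singleton bound: d ≤ n − k + 1.
Here n = 15, k = 6, so n − k + 1 = 10.
Given d = 5, check d ≤ 10: YES.
Slack = (n − k + 1) − d = 5.
The code is NOT MDS (slack = 5 > 0).
Description: the claimed parameters are [15, 6, 5]_8; such a code would be non-MDS.


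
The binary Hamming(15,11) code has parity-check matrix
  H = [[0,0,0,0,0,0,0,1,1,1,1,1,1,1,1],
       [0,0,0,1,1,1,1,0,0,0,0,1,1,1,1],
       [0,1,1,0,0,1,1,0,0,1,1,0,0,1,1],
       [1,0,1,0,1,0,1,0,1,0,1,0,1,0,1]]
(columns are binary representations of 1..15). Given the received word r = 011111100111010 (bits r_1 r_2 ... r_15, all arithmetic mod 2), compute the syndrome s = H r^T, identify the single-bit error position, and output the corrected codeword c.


s = (0, 0, 1, 0)^T, error position = 2, corrected codeword c = 001111100111010

Compute s = H r^T mod 2 one row at a time:
  s_1 = 0 + 0 + 1 + 1 + 1 + 0 + 1 + 0 = 4 ≡ 0 (mod 2).
  s_2 = 1 + 1 + 1 + 1 + 1 + 0 + 1 + 0 = 6 ≡ 0 (mod 2).
  s_3 = 1 + 1 + 1 + 1 + 1 + 1 + 1 + 0 = 7 ≡ 1 (mod 2).
  s_4 = 0 + 1 + 1 + 1 + 0 + 1 + 0 + 0 = 4 ≡ 0 (mod 2).
s = (0, 0, 1, 0)^T — this equals column 2 of H (binary 0010), so error is at position 2.
Correct: flip bit 2 of r = 011111100111010 to get c = 001111100111010.


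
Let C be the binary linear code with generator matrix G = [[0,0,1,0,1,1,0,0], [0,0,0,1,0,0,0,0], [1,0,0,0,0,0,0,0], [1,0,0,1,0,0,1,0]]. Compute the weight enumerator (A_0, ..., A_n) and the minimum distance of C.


Weight distribution: A_0 = 1, A_1 = 3, A_2 = 3, A_3 = 2, A_4 = 3, A_5 = 3, A_6 = 1. Minimum distance d = 1.

Enumerate all 2^4 = 16 messages m ∈ F_2^4.
For each, compute codeword c = mG in F_2^8, then tally its weight.
  m = 0000 → c = 00000000, weight = 0.
  m = 1000 → c = 00101100, weight = 3.
  m = 0100 → c = 00010000, weight = 1.
  m = 1100 → c = 00111100, weight = 4.
  m = 0010 → c = 10000000, weight = 1.
  m = 1010 → c = 10101100, weight = 4.
  m = 0110 → c = 10010000, weight = 2.
  m = 1110 → c = 10111100, weight = 5.
  m = 0001 → c = 10010010, weight = 3.
  m = 1001 → c = 10111110, weight = 6.
  m = 0101 → c = 10000010, weight = 2.
  m = 1101 → c = 10101110, weight = 5.
  m = 0011 → c = 00010010, weight = 2.
  m = 1011 → c = 00111110, weight = 5.
  m = 0111 → c = 00000010, weight = 1.
  m = 1111 → c = 00101110, weight = 4.
Tally weights:
  weight 0: 1 codewords.
  weight 1: 3 codewords.
  weight 2: 3 codewords.
  weight 3: 2 codewords.
  weight 4: 3 codewords.
  weight 5: 3 codewords.
  weight 6: 1 codewords.
Minimum distance d = smallest w > 0 with A_w > 0 = 1.
Sanity: Σ A_w = 16 = 2^4 = 16 ✓.


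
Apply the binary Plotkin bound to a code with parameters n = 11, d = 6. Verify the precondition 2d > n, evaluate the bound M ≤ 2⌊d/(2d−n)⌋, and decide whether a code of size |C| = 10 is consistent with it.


Plotkin bound M ≤ 12; given |C| = 10 ≤ bound (satisfied).

Check applicability: 2d = 12, n = 11.
2d − n = 1 > 0, so Plotkin applies.
Compute d/(2d−n) = 6/1 ≈ 6.0000.
⌊d/(2d−n)⌋ = 6.
Plotkin bound: M ≤ 2·6 = 12.
Given |C| = 10, check: satisfied.
This |C| is below the Plotkin bound.


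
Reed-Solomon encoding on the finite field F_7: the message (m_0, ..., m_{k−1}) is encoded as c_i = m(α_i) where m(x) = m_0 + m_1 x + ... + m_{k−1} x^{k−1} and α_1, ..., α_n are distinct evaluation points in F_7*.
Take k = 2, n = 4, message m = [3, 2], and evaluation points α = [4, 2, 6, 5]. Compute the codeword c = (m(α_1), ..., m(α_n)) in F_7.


c = [4, 0, 1, 6]

Message polynomial: m(x) = 3 + 2·x (mod 7).
For each evaluation point α_i, compute m(α_i) mod 7:
  α_1 = 4: Horner steps 2 → 4, so m(4) = 4.
  α_2 = 2: Horner steps 2 → 0, so m(2) = 0.
  α_3 = 6: Horner steps 2 → 1, so m(6) = 1.
  α_4 = 5: Horner steps 2 → 6, so m(5) = 6.
Codeword c = [4, 0, 1, 6] ∈ F_7^4.


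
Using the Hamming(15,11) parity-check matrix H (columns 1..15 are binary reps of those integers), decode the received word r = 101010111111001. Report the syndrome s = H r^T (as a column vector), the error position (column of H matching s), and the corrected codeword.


s = (0, 0, 1, 1)^T, error position = 3, corrected codeword c = 100010111111001

Compute s = H r^T mod 2 one row at a time:
  s_1 = 1 + 1 + 1 + 1 + 1 + 0 + 0 + 1 = 6 ≡ 0 (mod 2).
  s_2 = 0 + 1 + 0 + 1 + 1 + 0 + 0 + 1 = 4 ≡ 0 (mod 2).
  s_3 = 0 + 1 + 0 + 1 + 1 + 1 + 0 + 1 = 5 ≡ 1 (mod 2).
  s_4 = 1 + 1 + 1 + 1 + 1 + 1 + 0 + 1 = 7 ≡ 1 (mod 2).
s = (0, 0, 1, 1)^T — this equals column 3 of H (binary 0011), so error is at position 3.
Correct: flip bit 3 of r = 101010111111001 to get c = 100010111111001.


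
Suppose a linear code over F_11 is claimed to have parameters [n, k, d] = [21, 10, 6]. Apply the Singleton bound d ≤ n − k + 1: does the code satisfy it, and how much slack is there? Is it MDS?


Singleton RHS = n − k + 1 = 12, slack = 6, bound satisfied, not MDS.

Singleton bound: d ≤ n − k + 1.
Here n = 21, k = 10, so n − k + 1 = 12.
Given d = 6, check d ≤ 12: YES.
Slack = (n − k + 1) − d = 6.
The code is NOT MDS (slack = 6 > 0).
Description: the claimed parameters are [21, 10, 6]_11; such a code would be non-MDS.


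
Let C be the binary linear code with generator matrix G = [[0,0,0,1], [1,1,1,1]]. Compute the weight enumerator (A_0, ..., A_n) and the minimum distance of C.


Weight distribution: A_0 = 1, A_1 = 1, A_3 = 1, A_4 = 1. Minimum distance d = 1.

Enumerate all 2^2 = 4 messages m ∈ F_2^2.
For each, compute codeword c = mG in F_2^4, then tally its weight.
  m = 00 → c = 0000, weight = 0.
  m = 10 → c = 0001, weight = 1.
  m = 01 → c = 1111, weight = 4.
  m = 11 → c = 1110, weight = 3.
Tally weights:
  weight 0: 1 codewords.
  weight 1: 1 codewords.
  weight 3: 1 codewords.
  weight 4: 1 codewords.
Minimum distance d = smallest w > 0 with A_w > 0 = 1.
Sanity: Σ A_w = 4 = 2^2 = 4 ✓.


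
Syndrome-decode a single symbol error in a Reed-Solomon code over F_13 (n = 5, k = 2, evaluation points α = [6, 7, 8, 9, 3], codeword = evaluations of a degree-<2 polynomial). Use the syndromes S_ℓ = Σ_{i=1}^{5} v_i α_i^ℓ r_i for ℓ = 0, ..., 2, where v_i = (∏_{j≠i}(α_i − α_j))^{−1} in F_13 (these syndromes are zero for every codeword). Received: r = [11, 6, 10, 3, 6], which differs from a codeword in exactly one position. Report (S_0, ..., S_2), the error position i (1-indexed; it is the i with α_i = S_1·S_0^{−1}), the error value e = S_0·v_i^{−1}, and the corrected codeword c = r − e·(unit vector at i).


S = (10, 5, 9), error at position 2, error magnitude e = 2, c = [11, 4, 10, 3, 6].

Step 1: column multipliers v_i = (∏_{j≠i}(α_i − α_j))^{−1} mod 13.
  i = 1 (α = 6): (6−7)(6−8)(6−9)(6−3) = (−1)·(−2)·(−3)·3 = −18 ≡ 8, so v_1 = 8^{−1} = 5 (mod 13).
  i = 2 (α = 7): (7−6)(7−8)(7−9)(7−3) = 1·(−1)·(−2)·4 = 8 ≡ 8, so v_2 = 8^{−1} = 5 (mod 13).
  i = 3 (α = 8): (8−6)(8−7)(8−9)(8−3) = 2·1·(−1)·5 = −10 ≡ 3, so v_3 = 3^{−1} = 9 (mod 13).
  i = 4 (α = 9): (9−6)(9−7)(9−8)(9−3) = 3·2·1·6 = 36 ≡ 10, so v_4 = 10^{−1} = 4 (mod 13).
  i = 5 (α = 3): (3−6)(3−7)(3−8)(3−9) = (−3)·(−4)·(−5)·(−6) = 360 ≡ 9, so v_5 = 9^{−1} = 3 (mod 13).
  v = [5, 5, 9, 4, 3].
Step 2: syndromes of r = [11, 6, 10, 3, 6] (all sums mod 13).
  S_0 = Σ v_i r_i = 5·11 + 5·6 + 9·10 + 4·3 + 3·6 = 205 ≡ 10.
  S_1 = Σ v_i α_i r_i = 5·6·11 + 5·7·6 + 9·8·10 + 4·9·3 + 3·3·6 = 1422 ≡ 5.
  α_i^2 mod 13 = [10, 10, 12, 3, 9].
  S_2 = Σ v_i α_i^2 r_i = 5·10·11 + 5·10·6 + 9·12·10 + 4·3·3 + 3·9·6 = 2128 ≡ 9.
  S = (10, 5, 9) ≠ 0, so r is not a codeword (an error is present).
Step 3: locate the error. For a single error e at position i, S_ℓ = v_i·e·α_i^ℓ, so α_err = S_1/S_0.
  S_0^{−1} = 10^{−1} = 4 (mod 13), so α_err = 5·4 = 20 ≡ 7 = α_2. Error position i = 2.
  Consistency check: S_2/S_1 = 9·8 = 72 ≡ 7 = α_err ✓ (single-error assumption holds).
Step 4: error magnitude e = S_0/v_2 = S_0·∏_{j≠2}(α_2 − α_j) = 10·8 = 80 ≡ 2 (mod 13).
Step 5: correct position 2: c_2 = r_2 − e = 6 − 2 ≡ 4 (mod 13). Hence c = [11, 4, 10, 3, 6].
  Check: interpolating c through the α_i gives m(x) = 1 + 6·x (degree < 2) with m(α_i) = c_i for every i, so c is indeed a codeword.


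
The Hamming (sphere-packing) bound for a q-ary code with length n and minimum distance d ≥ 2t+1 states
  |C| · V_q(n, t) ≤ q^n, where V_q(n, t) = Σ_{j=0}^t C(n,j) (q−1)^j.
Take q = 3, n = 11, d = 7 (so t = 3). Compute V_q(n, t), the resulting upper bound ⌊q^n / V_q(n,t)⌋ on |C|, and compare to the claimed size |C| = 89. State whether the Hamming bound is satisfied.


V_q(n, t) = 1563, q^n = 177147, Hamming bound = 113, |C| = 89 ≤ bound (satisfied).

Step 1: Compute V_q(n, t) = Σ_{j=0}^3 C(n, j) (q−1)^j.
  j = 0: C(11,0)·(2)^0 = 1·1 = 1.
  j = 1: C(11,1)·(2)^1 = 11·2 = 22.
  j = 2: C(11,2)·(2)^2 = 55·4 = 220.
  j = 3: C(11,3)·(2)^3 = 165·8 = 1320.
  V_q(n, t) = 1 + 22 + 220 + 1320 = 1563.
Step 2: q^n = 3^11 = 177147.
Step 3: Hamming bound ⌊q^n / V_q(n,t)⌋ = ⌊177147/1563⌋ = 113.
Step 4: Compare |C| = 89 to 113: satisfied.
The claimed |C| lies below the Hamming bound.


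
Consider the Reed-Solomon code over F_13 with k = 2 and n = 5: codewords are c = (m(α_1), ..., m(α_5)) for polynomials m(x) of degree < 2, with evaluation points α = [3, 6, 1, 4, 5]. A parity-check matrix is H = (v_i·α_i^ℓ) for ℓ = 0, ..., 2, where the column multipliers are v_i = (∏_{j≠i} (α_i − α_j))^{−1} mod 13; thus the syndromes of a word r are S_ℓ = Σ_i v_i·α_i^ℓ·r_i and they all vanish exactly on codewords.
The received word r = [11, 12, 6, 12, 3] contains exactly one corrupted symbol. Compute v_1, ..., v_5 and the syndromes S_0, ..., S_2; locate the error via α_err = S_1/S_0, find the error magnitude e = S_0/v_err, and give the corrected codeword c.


S = (3, 12, 9), error at position 4, error magnitude e = 5, c = [11, 12, 6, 7, 3].

Step 1: column multipliers v_i = (∏_{j≠i}(α_i − α_j))^{−1} mod 13.
  i = 1 (α = 3): (3−6)(3−1)(3−4)(3−5) = (−3)·2·(−1)·(−2) = −12 ≡ 1, so v_1 = 1^{−1} = 1 (mod 13).
  i = 2 (α = 6): (6−3)(6−1)(6−4)(6−5) = 3·5·2·1 = 30 ≡ 4, so v_2 = 4^{−1} = 10 (mod 13).
  i = 3 (α = 1): (1−3)(1−6)(1−4)(1−5) = (−2)·(−5)·(−3)·(−4) = 120 ≡ 3, so v_3 = 3^{−1} = 9 (mod 13).
  i = 4 (α = 4): (4−3)(4−6)(4−1)(4−5) = 1·(−2)·3·(−1) = 6 ≡ 6, so v_4 = 6^{−1} = 11 (mod 13).
  i = 5 (α = 5): (5−3)(5−6)(5−1)(5−4) = 2·(−1)·4·1 = −8 ≡ 5, so v_5 = 5^{−1} = 8 (mod 13).
  v = [1, 10, 9, 11, 8].
Step 2: syndromes of r = [11, 12, 6, 12, 3] (all sums mod 13).
  S_0 = Σ v_i r_i = 1·11 + 10·12 + 9·6 + 11·12 + 8·3 = 341 ≡ 3.
  S_1 = Σ v_i α_i r_i = 1·3·11 + 10·6·12 + 9·1·6 + 11·4·12 + 8·5·3 = 1455 ≡ 12.
  α_i^2 mod 13 = [9, 10, 1, 3, 12].
  S_2 = Σ v_i α_i^2 r_i = 1·9·11 + 10·10·12 + 9·1·6 + 11·3·12 + 8·12·3 = 2037 ≡ 9.
  S = (3, 12, 9) ≠ 0, so r is not a codeword (an error is present).
Step 3: locate the error. For a single error e at position i, S_ℓ = v_i·e·α_i^ℓ, so α_err = S_1/S_0.
  S_0^{−1} = 3^{−1} = 9 (mod 13), so α_err = 12·9 = 108 ≡ 4 = α_4. Error position i = 4.
  Consistency check: S_2/S_1 = 9·12 = 108 ≡ 4 = α_err ✓ (single-error assumption holds).
Step 4: error magnitude e = S_0/v_4 = S_0·∏_{j≠4}(α_4 − α_j) = 3·6 = 18 ≡ 5 (mod 13).
Step 5: correct position 4: c_4 = r_4 − e = 12 − 5 ≡ 7 (mod 13). Hence c = [11, 12, 6, 7, 3].
  Check: interpolating c through the α_i gives m(x) = 10 + 9·x (degree < 2) with m(α_i) = c_i for every i, so c is indeed a codeword.


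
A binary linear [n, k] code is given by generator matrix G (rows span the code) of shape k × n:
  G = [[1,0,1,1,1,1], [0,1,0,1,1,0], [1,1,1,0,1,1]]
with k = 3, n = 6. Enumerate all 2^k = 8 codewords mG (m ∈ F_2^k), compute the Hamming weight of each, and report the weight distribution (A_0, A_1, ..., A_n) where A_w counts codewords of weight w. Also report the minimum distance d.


Weight distribution: A_0 = 1, A_1 = 1, A_2 = 1, A_3 = 1, A_4 = 2, A_5 = 2. Minimum distance d = 1.

Enumerate all 2^3 = 8 messages m ∈ F_2^3.
For each, compute codeword c = mG in F_2^6, then tally its weight.
  m = 000 → c = 000000, weight = 0.
  m = 100 → c = 101111, weight = 5.
  m = 010 → c = 010110, weight = 3.
  m = 110 → c = 111001, weight = 4.
  m = 001 → c = 111011, weight = 5.
  m = 101 → c = 010100, weight = 2.
  m = 011 → c = 101101, weight = 4.
  m = 111 → c = 000010, weight = 1.
Tally weights:
  weight 0: 1 codewords.
  weight 1: 1 codewords.
  weight 2: 1 codewords.
  weight 3: 1 codewords.
  weight 4: 2 codewords.
  weight 5: 2 codewords.
Minimum distance d = smallest w > 0 with A_w > 0 = 1.
Sanity: Σ A_w = 8 = 2^3 = 8 ✓.


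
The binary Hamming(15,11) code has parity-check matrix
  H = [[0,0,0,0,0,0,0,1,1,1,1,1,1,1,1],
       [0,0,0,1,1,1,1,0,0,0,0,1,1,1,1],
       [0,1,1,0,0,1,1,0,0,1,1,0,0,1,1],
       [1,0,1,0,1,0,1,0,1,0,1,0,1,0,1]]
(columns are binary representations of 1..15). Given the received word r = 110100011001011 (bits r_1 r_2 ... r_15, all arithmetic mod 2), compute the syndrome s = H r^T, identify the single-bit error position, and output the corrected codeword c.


s = (1, 0, 1, 1)^T, error position = 11, corrected codeword c = 110100011011011

Compute s = H r^T mod 2 one row at a time:
  s_1 = 1 + 1 + 0 + 0 + 1 + 0 + 1 + 1 = 5 ≡ 1 (mod 2).
  s_2 = 1 + 0 + 0 + 0 + 1 + 0 + 1 + 1 = 4 ≡ 0 (mod 2).
  s_3 = 1 + 0 + 0 + 0 + 0 + 0 + 1 + 1 = 3 ≡ 1 (mod 2).
  s_4 = 1 + 0 + 0 + 0 + 1 + 0 + 0 + 1 = 3 ≡ 1 (mod 2).
s = (1, 0, 1, 1)^T — this equals column 11 of H (binary 1011), so error is at position 11.
Correct: flip bit 11 of r = 110100011001011 to get c = 110100011011011.


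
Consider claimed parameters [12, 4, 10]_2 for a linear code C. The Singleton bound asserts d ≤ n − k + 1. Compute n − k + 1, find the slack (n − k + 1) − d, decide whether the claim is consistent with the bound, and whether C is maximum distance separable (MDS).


Singleton RHS = n − k + 1 = 9, slack = -1, bound violated (no such code; not MDS).

Singleton bound: d ≤ n − k + 1.
Here n = 12, k = 4, so n − k + 1 = 9.
Given d = 10, check d ≤ 9: NO.
Slack = (n − k + 1) − d = -1.
The slack is negative: d = 10 exceeds n − k + 1 = 9 by 1, so the Singleton bound is violated and no linear [12, 4, 10]_2 code can exist. In particular it is not MDS (MDS requires d = n − k + 1 exactly).
Description: the claimed parameters are [12, 4, 10]_2; such a code would be impossible (violates the Singleton bound).


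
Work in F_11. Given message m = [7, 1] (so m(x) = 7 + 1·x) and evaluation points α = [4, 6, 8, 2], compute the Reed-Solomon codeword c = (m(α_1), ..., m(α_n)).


c = [0, 2, 4, 9]

Message polynomial: m(x) = 7 + 1·x (mod 11).
For each evaluation point α_i, compute m(α_i) mod 11:
  α_1 = 4: Horner steps 1 → 0, so m(4) = 0.
  α_2 = 6: Horner steps 1 → 2, so m(6) = 2.
  α_3 = 8: Horner steps 1 → 4, so m(8) = 4.
  α_4 = 2: Horner steps 1 → 9, so m(2) = 9.
Codeword c = [0, 2, 4, 9] ∈ F_11^4.


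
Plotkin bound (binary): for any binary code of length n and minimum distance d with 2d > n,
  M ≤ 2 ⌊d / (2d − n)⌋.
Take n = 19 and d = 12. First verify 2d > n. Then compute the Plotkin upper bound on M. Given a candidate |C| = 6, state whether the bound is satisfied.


Plotkin bound M ≤ 4; given |C| = 6 > bound (violated).

Check applicability: 2d = 24, n = 19.
2d − n = 5 > 0, so Plotkin applies.
Compute d/(2d−n) = 12/5 ≈ 2.4000.
⌊d/(2d−n)⌋ = 2.
Plotkin bound: M ≤ 2·2 = 4.
Given |C| = 6, check: VIOLATED.
This |C| is above the Plotkin bound, so no binary code with n = 19, d = 12 and 6 codewords exists.


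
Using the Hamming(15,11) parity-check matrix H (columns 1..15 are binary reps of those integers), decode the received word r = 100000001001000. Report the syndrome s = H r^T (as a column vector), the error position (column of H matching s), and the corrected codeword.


s = (0, 1, 0, 0)^T, error position = 4, corrected codeword c = 100100001001000

Compute s = H r^T mod 2 one row at a time:
  s_1 = 0 + 1 + 0 + 0 + 1 + 0 + 0 + 0 = 2 ≡ 0 (mod 2).
  s_2 = 0 + 0 + 0 + 0 + 1 + 0 + 0 + 0 = 1 ≡ 1 (mod 2).
  s_3 = 0 + 0 + 0 + 0 + 0 + 0 + 0 + 0 = 0 ≡ 0 (mod 2).
  s_4 = 1 + 0 + 0 + 0 + 1 + 0 + 0 + 0 = 2 ≡ 0 (mod 2).
s = (0, 1, 0, 0)^T — this equals column 4 of H (binary 0100), so error is at position 4.
Correct: flip bit 4 of r = 100000001001000 to get c = 100100001001000.


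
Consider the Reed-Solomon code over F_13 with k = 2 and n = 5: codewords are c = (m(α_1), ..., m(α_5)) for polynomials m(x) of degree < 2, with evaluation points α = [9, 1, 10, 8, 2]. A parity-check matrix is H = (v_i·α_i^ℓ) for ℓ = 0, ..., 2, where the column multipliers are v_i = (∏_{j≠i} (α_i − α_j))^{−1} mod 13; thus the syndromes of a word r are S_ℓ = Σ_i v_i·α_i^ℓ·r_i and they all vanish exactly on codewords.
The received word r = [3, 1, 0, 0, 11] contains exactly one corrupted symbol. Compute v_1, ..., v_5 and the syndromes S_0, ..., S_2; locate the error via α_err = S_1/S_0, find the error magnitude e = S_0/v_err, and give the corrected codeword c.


S = (12, 5, 1), error at position 4, error magnitude e = 7, c = [3, 1, 0, 6, 11].

Step 1: column multipliers v_i = (∏_{j≠i}(α_i − α_j))^{−1} mod 13.
  i = 1 (α = 9): (9−1)(9−10)(9−8)(9−2) = 8·(−1)·1·7 = −56 ≡ 9, so v_1 = 9^{−1} = 3 (mod 13).
  i = 2 (α = 1): (1−9)(1−10)(1−8)(1−2) = (−8)·(−9)·(−7)·(−1) = 504 ≡ 10, so v_2 = 10^{−1} = 4 (mod 13).
  i = 3 (α = 10): (10−9)(10−1)(10−8)(10−2) = 1·9·2·8 = 144 ≡ 1, so v_3 = 1^{−1} = 1 (mod 13).
  i = 4 (α = 8): (8−9)(8−1)(8−10)(8−2) = (−1)·7·(−2)·6 = 84 ≡ 6, so v_4 = 6^{−1} = 11 (mod 13).
  i = 5 (α = 2): (2−9)(2−1)(2−10)(2−8) = (−7)·1·(−8)·(−6) = −336 ≡ 2, so v_5 = 2^{−1} = 7 (mod 13).
  v = [3, 4, 1, 11, 7].
Step 2: syndromes of r = [3, 1, 0, 0, 11] (all sums mod 13).
  S_0 = Σ v_i r_i = 3·3 + 4·1 + 1·0 + 11·0 + 7·11 = 90 ≡ 12.
  S_1 = Σ v_i α_i r_i = 3·9·3 + 4·1·1 + 1·10·0 + 11·8·0 + 7·2·11 = 239 ≡ 5.
  α_i^2 mod 13 = [3, 1, 9, 12, 4].
  S_2 = Σ v_i α_i^2 r_i = 3·3·3 + 4·1·1 + 1·9·0 + 11·12·0 + 7·4·11 = 339 ≡ 1.
  S = (12, 5, 1) ≠ 0, so r is not a codeword (an error is present).
Step 3: locate the error. For a single error e at position i, S_ℓ = v_i·e·α_i^ℓ, so α_err = S_1/S_0.
  S_0^{−1} = 12^{−1} = 12 (mod 13), so α_err = 5·12 = 60 ≡ 8 = α_4. Error position i = 4.
  Consistency check: S_2/S_1 = 1·8 = 8 ≡ 8 = α_err ✓ (single-error assumption holds).
Step 4: error magnitude e = S_0/v_4 = S_0·∏_{j≠4}(α_4 − α_j) = 12·6 = 72 ≡ 7 (mod 13).
Step 5: correct position 4: c_4 = r_4 − e = 0 − 7 ≡ 6 (mod 13). Hence c = [3, 1, 0, 6, 11].
  Check: interpolating c through the α_i gives m(x) = 4 + 10·x (degree < 2) with m(α_i) = c_i for every i, so c is indeed a codeword.


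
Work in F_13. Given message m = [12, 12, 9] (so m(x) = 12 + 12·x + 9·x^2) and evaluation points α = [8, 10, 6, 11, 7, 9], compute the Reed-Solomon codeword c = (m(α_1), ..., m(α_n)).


c = [8, 5, 5, 11, 4, 4]

Message polynomial: m(x) = 12 + 12·x + 9·x^2 (mod 13).
For each evaluation point α_i, compute m(α_i) mod 13:
  α_1 = 8: Horner steps 9 → 6 → 8, so m(8) = 8.
  α_2 = 10: Horner steps 9 → 11 → 5, so m(10) = 5.
  α_3 = 6: Horner steps 9 → 1 → 5, so m(6) = 5.
  α_4 = 11: Horner steps 9 → 7 → 11, so m(11) = 11.
  α_5 = 7: Horner steps 9 → 10 → 4, so m(7) = 4.
  α_6 = 9: Horner steps 9 → 2 → 4, so m(9) = 4.
Codeword c = [8, 5, 5, 11, 4, 4] ∈ F_13^6.


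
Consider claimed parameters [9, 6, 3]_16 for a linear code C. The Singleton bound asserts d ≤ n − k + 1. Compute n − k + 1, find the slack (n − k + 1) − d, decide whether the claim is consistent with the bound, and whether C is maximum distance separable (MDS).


Singleton RHS = n − k + 1 = 4, slack = 1, bound satisfied, not MDS.

Singleton bound: d ≤ n − k + 1.
Here n = 9, k = 6, so n − k + 1 = 4.
Given d = 3, check d ≤ 4: YES.
Slack = (n − k + 1) − d = 1.
The code is NOT MDS (slack = 1 > 0).
Description: the claimed parameters are [9, 6, 3]_16; such a code would be non-MDS.


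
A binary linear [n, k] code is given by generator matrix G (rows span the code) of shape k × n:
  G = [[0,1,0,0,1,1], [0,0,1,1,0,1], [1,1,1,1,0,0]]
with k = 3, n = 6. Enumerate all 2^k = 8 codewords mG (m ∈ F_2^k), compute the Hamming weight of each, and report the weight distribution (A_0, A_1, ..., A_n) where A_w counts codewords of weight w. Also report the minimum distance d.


Weight distribution: A_0 = 1, A_2 = 1, A_3 = 3, A_4 = 2, A_5 = 1. Minimum distance d = 2.

Enumerate all 2^3 = 8 messages m ∈ F_2^3.
For each, compute codeword c = mG in F_2^6, then tally its weight.
  m = 000 → c = 000000, weight = 0.
  m = 100 → c = 010011, weight = 3.
  m = 010 → c = 001101, weight = 3.
  m = 110 → c = 011110, weight = 4.
  m = 001 → c = 111100, weight = 4.
  m = 101 → c = 101111, weight = 5.
  m = 011 → c = 110001, weight = 3.
  m = 111 → c = 100010, weight = 2.
Tally weights:
  weight 0: 1 codewords.
  weight 2: 1 codewords.
  weight 3: 3 codewords.
  weight 4: 2 codewords.
  weight 5: 1 codewords.
Minimum distance d = smallest w > 0 with A_w > 0 = 2.
Sanity: Σ A_w = 8 = 2^3 = 8 ✓.


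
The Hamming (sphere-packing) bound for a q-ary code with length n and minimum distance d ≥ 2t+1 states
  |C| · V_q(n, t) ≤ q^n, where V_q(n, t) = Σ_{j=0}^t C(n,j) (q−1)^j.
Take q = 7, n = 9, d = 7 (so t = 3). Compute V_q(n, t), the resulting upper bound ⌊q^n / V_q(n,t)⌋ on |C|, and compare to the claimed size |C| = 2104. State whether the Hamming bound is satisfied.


V_q(n, t) = 19495, q^n = 40353607, Hamming bound = 2069, |C| = 2104 > bound (violated).

Step 1: Compute V_q(n, t) = Σ_{j=0}^3 C(n, j) (q−1)^j.
  j = 0: C(9,0)·(6)^0 = 1·1 = 1.
  j = 1: C(9,1)·(6)^1 = 9·6 = 54.
  j = 2: C(9,2)·(6)^2 = 36·36 = 1296.
  j = 3: C(9,3)·(6)^3 = 84·216 = 18144.
  V_q(n, t) = 1 + 54 + 1296 + 18144 = 19495.
Step 2: q^n = 7^9 = 40353607.
Step 3: Hamming bound ⌊q^n / V_q(n,t)⌋ = ⌊40353607/19495⌋ = 2069.
Step 4: Compare |C| = 2104 to 2069: violated.
The claimed |C| lies above the Hamming bound, so no 7-ary code of length 9 with d ≥ 7 can have 2104 codewords.


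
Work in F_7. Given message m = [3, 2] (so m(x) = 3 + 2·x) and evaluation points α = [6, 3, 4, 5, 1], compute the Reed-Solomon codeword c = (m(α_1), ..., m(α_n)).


c = [1, 2, 4, 6, 5]

Message polynomial: m(x) = 3 + 2·x (mod 7).
For each evaluation point α_i, compute m(α_i) mod 7:
  α_1 = 6: Horner steps 2 → 1, so m(6) = 1.
  α_2 = 3: Horner steps 2 → 2, so m(3) = 2.
  α_3 = 4: Horner steps 2 → 4, so m(4) = 4.
  α_4 = 5: Horner steps 2 → 6, so m(5) = 6.
  α_5 = 1: Horner steps 2 → 5, so m(1) = 5.
Codeword c = [1, 2, 4, 6, 5] ∈ F_7^5.


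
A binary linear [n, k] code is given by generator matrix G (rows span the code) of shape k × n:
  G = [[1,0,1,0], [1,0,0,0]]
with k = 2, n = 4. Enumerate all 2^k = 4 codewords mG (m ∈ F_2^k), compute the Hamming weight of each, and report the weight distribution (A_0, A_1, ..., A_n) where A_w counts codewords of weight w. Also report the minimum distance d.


Weight distribution: A_0 = 1, A_1 = 2, A_2 = 1. Minimum distance d = 1.

Enumerate all 2^2 = 4 messages m ∈ F_2^2.
For each, compute codeword c = mG in F_2^4, then tally its weight.
  m = 00 → c = 0000, weight = 0.
  m = 10 → c = 1010, weight = 2.
  m = 01 → c = 1000, weight = 1.
  m = 11 → c = 0010, weight = 1.
Tally weights:
  weight 0: 1 codewords.
  weight 1: 2 codewords.
  weight 2: 1 codewords.
Minimum distance d = smallest w > 0 with A_w > 0 = 1.
Sanity: Σ A_w = 4 = 2^2 = 4 ✓.
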